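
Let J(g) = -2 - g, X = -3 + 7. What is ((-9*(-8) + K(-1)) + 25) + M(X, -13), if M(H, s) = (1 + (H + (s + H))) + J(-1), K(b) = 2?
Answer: 94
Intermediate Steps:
X = 4
M(H, s) = s + 2*H (M(H, s) = (1 + (H + (s + H))) + (-2 - 1*(-1)) = (1 + (H + (H + s))) + (-2 + 1) = (1 + (s + 2*H)) - 1 = (1 + s + 2*H) - 1 = s + 2*H)
((-9*(-8) + K(-1)) + 25) + M(X, -13) = ((-9*(-8) + 2) + 25) + (-13 + 2*4) = ((72 + 2) + 25) + (-13 + 8) = (74 + 25) - 5 = 99 - 5 = 94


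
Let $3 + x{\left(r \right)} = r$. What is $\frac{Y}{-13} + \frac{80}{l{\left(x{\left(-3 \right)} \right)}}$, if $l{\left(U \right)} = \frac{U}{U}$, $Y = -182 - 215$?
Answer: $\frac{1437}{13} \approx 110.54$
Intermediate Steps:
$x{\left(r \right)} = -3 + r$
$Y = -397$
$l{\left(U \right)} = 1$
$\frac{Y}{-13} + \frac{80}{l{\left(x{\left(-3 \right)} \right)}} = - \frac{397}{-13} + \frac{80}{1} = \left(-397\right) \left(- \frac{1}{13}\right) + 80 \cdot 1 = \frac{397}{13} + 80 = \frac{1437}{13}$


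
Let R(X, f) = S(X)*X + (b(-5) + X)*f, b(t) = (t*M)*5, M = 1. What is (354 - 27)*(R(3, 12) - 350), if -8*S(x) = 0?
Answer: -200778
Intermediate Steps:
b(t) = 5*t (b(t) = (t*1)*5 = t*5 = 5*t)
S(x) = 0 (S(x) = -1/8*0 = 0)
R(X, f) = f*(-25 + X) (R(X, f) = 0*X + (5*(-5) + X)*f = 0 + (-25 + X)*f = 0 + f*(-25 + X) = f*(-25 + X))
(354 - 27)*(R(3, 12) - 350) = (354 - 27)*(12*(-25 + 3) - 350) = 327*(12*(-22) - 350) = 327*(-264 - 350) = 327*(-614) = -200778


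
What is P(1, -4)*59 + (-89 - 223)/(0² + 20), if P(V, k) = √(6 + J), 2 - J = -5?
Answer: -78/5 + 59*√13 ≈ 197.13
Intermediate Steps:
J = 7 (J = 2 - 1*(-5) = 2 + 5 = 7)
P(V, k) = √13 (P(V, k) = √(6 + 7) = √13)
P(1, -4)*59 + (-89 - 223)/(0² + 20) = √13*59 + (-89 - 223)/(0² + 20) = 59*√13 - 312/(0 + 20) = 59*√13 - 312/20 = 59*√13 - 312*1/20 = 59*√13 - 78/5 = -78/5 + 59*√13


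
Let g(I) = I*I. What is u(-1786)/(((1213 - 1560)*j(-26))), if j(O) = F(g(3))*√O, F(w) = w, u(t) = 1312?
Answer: 656*I*√26/40599 ≈ 0.08239*I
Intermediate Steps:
g(I) = I²
j(O) = 9*√O (j(O) = 3²*√O = 9*√O)
u(-1786)/(((1213 - 1560)*j(-26))) = 1312/(((1213 - 1560)*(9*√(-26)))) = 1312/((-3123*I*√26)) = 1312*(I*√26/81198) = 656*I*√26/40599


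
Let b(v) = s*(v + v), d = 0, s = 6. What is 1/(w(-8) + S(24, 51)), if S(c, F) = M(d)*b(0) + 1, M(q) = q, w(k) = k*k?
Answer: 1/65 ≈ 0.015385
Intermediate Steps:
w(k) = k²
b(v) = 12*v (b(v) = 6*(v + v) = 6*(2*v) = 12*v)
S(c, F) = 1 (S(c, F) = 0*(12*0) + 1 = 0*0 + 1 = 0 + 1 = 1)
1/(w(-8) + S(24, 51)) = 1/((-8)² + 1) = 1/(64 + 1) = 1/65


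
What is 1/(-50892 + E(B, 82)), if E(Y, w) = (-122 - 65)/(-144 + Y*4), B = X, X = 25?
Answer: -4/203551 ≈ -1.9651e-5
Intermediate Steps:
B = 25
E(Y, w) = -187/(-144 + 4*Y)
1/(-50892 + E(B, 82)) = 1/(-50892 - 187/(-144 + 4*25)) = 1/(-50892 - 187/(-144 + 100)) = 1/(-50892 - 187/(-44)) = 1/(-50892 - 187*(-1/44)) = 1/(-50892 + 17/4) = 1/(-203551/4) = -4/203551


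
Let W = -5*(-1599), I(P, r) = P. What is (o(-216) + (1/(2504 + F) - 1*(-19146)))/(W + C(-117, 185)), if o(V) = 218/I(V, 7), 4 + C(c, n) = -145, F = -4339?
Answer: 3794154157/1554920280 ≈ 2.4401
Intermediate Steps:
C(c, n) = -149 (C(c, n) = -4 - 145 = -149)
W = 7995
o(V) = 218/V
(o(-216) + (1/(2504 + F) - 1*(-19146)))/(W + C(-117, 185)) = (218/(-216) + (1/(2504 - 4339) - 1*(-19146)))/(7995 - 149) = (218*(-1/216) + (1/(-1835) + 19146))/7846 = (-109/108 + (-1/1835 + 19146))*(1/7846) = (-109/108 + 35132909/1835)*(1/7846) = (3794154157/198180)*(1/7846) = 3794154157/1554920280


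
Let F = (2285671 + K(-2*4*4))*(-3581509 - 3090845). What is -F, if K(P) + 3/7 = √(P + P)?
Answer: 106755622259676/7 + 53378832*I ≈ 1.5251e+13 + 5.3379e+7*I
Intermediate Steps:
K(P) = -3/7 + √2*√P (K(P) = -3/7 + √(P + P) = -3/7 + √(2*P) = -3/7 + √2*√P)
F = -106755622259676/7 - 53378832*I (F = (2285671 + (-3/7 + √2*√(-2*4*4)))*(-3581509 - 3090845) = (2285671 + (-3/7 + √2*√(-8*4)))*(-6672354) = (2285671 + (-3/7 + √2*√(-32)))*(-6672354) = (2285671 + (-3/7 + √2*(4*I*√2)))*(-6672354) = (2285671 + (-3/7 + 8*I))*(-6672354) = (15999694/7 + 8*I)*(-6672354) = -106755622259676/7 - 53378832*I ≈ -1.5251e+13 - 5.3379e+7*I)
-F = -(-106755622259676/7 - 53378832*I) = 106755622259676/7 + 53378832*I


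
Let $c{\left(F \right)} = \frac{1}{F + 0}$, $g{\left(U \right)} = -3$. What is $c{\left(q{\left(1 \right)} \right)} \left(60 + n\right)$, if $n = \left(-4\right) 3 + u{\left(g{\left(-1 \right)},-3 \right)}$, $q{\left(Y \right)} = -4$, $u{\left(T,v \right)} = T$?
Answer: $- \frac{45}{4} \approx -11.25$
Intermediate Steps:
$c{\left(F \right)} = \frac{1}{F}$
$n = -15$ ($n = \left(-4\right) 3 - 3 = -12 - 3 = -15$)
$c{\left(q{\left(1 \right)} \right)} \left(60 + n\right) = \frac{60 - 15}{-4} = \left(- \frac{1}{4}\right) 45 = - \frac{45}{4}$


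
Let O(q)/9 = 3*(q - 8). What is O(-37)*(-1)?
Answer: 1215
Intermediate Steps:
O(q) = -216 + 27*q (O(q) = 9*(3*(q - 8)) = 9*(3*(-8 + q)) = 9*(-24 + 3*q) = -216 + 27*q)
O(-37)*(-1) = (-216 + 27*(-37))*(-1) = (-216 - 999)*(-1) = -1215*(-1) = 1215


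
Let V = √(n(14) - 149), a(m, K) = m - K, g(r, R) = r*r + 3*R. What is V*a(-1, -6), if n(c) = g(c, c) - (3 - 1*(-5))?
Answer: 45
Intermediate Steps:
g(r, R) = r² + 3*R
n(c) = -8 + c² + 3*c (n(c) = (c² + 3*c) - (3 - 1*(-5)) = (c² + 3*c) - (3 + 5) = (c² + 3*c) - 1*8 = (c² + 3*c) - 8 = -8 + c² + 3*c)
V = 9 (V = √((-8 + 14² + 3*14) - 149) = √((-8 + 196 + 42) - 149) = √(230 - 149) = √81 = 9)
V*a(-1, -6) = 9*(-1 - 1*(-6)) = 9*(-1 + 6) = 9*5 = 45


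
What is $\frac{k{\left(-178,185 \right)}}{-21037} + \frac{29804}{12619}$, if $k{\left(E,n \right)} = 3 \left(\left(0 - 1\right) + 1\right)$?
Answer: $\frac{29804}{12619} \approx 2.3618$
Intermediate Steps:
$k{\left(E,n \right)} = 0$ ($k{\left(E,n \right)} = 3 \left(-1 + 1\right) = 3 \cdot 0 = 0$)
$\frac{k{\left(-178,185 \right)}}{-21037} + \frac{29804}{12619} = \frac{0}{-21037} + \frac{29804}{12619} = 0 \left(- \frac{1}{21037}\right) + 29804 \cdot \frac{1}{12619} = 0 + \frac{29804}{12619} = \frac{29804}{12619}$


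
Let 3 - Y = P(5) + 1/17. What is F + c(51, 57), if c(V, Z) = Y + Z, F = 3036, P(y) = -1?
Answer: 52648/17 ≈ 3096.9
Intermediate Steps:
Y = 67/17 (Y = 3 - (-1 + 1/17) = 3 - 1*(-16/17) = 3 + 16/17 = 67/17 ≈ 3.9412)
c(V, Z) = 67/17 + Z
F + c(51, 57) = 3036 + (67/17 + 57) = 3036 + 1036/17 = 52648/17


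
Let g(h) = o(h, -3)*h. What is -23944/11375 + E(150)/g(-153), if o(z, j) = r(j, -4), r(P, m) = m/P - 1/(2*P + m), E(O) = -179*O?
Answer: 1000559436/8315125 ≈ 120.33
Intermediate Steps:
r(P, m) = -1/(m + 2*P) + m/P (r(P, m) = m/P - 1/(m + 2*P) = -1/(m + 2*P) + m/P)
o(z, j) = (16 - 9*j)/(j*(-4 + 2*j)) (o(z, j) = ((-4)**2 - j + 2*j*(-4))/(j*(-4 + 2*j)) = (16 - j - 8*j)/(j*(-4 + 2*j)) = (16 - 9*j)/(j*(-4 + 2*j)))
g(h) = 43*h/30 (g(h) = ((1/2)*(16 - 9*(-3))/(-3*(-2 - 3)))*h = ((1/2)*(-1/3)*(16 + 27)/(-5))*h = ((1/2)*(-1/3)*(-1/5)*43)*h = 43*h/30)
-23944/11375 + E(150)/g(-153) = -23944/11375 + (-179*150)/(((43/30)*(-153))) = -23944*1/11375 - 26850/(-2193/10) = -23944/11375 - 26850*(-10/2193) = -23944/11375 + 89500/731 = 1000559436/8315125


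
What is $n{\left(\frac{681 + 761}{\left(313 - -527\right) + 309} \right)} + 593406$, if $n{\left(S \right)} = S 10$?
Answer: $\frac{681837914}{1149} \approx 5.9342 \cdot 10^{5}$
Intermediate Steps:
$n{\left(S \right)} = 10 S$
$n{\left(\frac{681 + 761}{\left(313 - -527\right) + 309} \right)} + 593406 = 10 \frac{681 + 761}{\left(313 - -527\right) + 309} + 593406 = 10 \frac{1442}{\left(313 + 527\right) + 309} + 593406 = 10 \frac{1442}{840 + 309} + 593406 = 10 \cdot \frac{1442}{1149} + 593406 = \frac{14420}{1149} + 593406 = \frac{681837914}{1149}$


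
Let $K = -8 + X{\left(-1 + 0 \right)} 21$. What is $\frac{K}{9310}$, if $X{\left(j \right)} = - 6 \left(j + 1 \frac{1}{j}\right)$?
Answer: $\frac{122}{4655} \approx 0.026208$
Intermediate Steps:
$X{\left(j \right)} = - 6 j - \frac{6}{j}$ ($X{\left(j \right)} = - 6 \left(j + \frac{1}{j}\right) = - 6 j - \frac{6}{j}$)
$K = 244$ ($K = -8 + \left(- 6 \left(-1 + 0\right) - \frac{6}{-1 + 0}\right) 21 = -8 + \left(\left(-6\right) \left(-1\right) - \frac{6}{-1}\right) 21 = -8 + \left(6 - -6\right) 21 = -8 + \left(6 + 6\right) 21 = -8 + 12 \cdot 21 = -8 + 252 = 244$)
$\frac{K}{9310} = \frac{244}{9310} = 244 \cdot \frac{1}{9310} = \frac{122}{4655}$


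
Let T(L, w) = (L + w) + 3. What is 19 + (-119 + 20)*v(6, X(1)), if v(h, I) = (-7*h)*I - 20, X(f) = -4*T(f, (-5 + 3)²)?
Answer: -131057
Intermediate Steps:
T(L, w) = 3 + L + w
X(f) = -28 - 4*f (X(f) = -4*(3 + f + (-5 + 3)²) = -4*(3 + f + (-2)²) = -4*(3 + f + 4) = -4*(7 + f) = -28 - 4*f)
v(h, I) = -20 - 7*I*h (v(h, I) = -7*I*h - 20 = -20 - 7*I*h)
19 + (-119 + 20)*v(6, X(1)) = 19 + (-119 + 20)*(-20 - 7*(-28 - 4*1)*6) = 19 - 99*(-20 - 7*(-28 - 4)*6) = 19 - 99*(-20 - 7*(-32)*6) = 19 - 99*(-20 + 1344) = 19 - 99*1324 = 19 - 131076 = -131057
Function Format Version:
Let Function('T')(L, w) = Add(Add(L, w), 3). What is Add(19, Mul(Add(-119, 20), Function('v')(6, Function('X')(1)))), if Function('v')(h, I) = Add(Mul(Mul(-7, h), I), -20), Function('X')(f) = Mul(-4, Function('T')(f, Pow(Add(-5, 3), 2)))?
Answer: -131057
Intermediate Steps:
Function('T')(L, w) = Add(3, L, w)
Function('X')(f) = Add(-28, Mul(-4, f)) (Function('X')(f) = Mul(-4, Add(3, f, Pow(Add(-5, 3), 2))) = Mul(-4, Add(3, f, Pow(-2, 2))) = Mul(-4, Add(3, f, 4)) = Mul(-4, Add(7, f)) = Add(-28, Mul(-4, f)))
Function('v')(h, I) = Add(-20, Mul(-7, I, h)) (Function('v')(h, I) = Add(Mul(-7, I, h), -20) = Add(-20, Mul(-7, I, h)))
Add(19, Mul(Add(-119, 20), Function('v')(6, Function('X')(1)))) = Add(19, Mul(Add(-119, 20), Add(-20, Mul(-7, Add(-28, Mul(-4, 1)), 6)))) = Add(19, Mul(-99, Add(-20, Mul(-7, Add(-28, -4), 6)))) = Add(19, Mul(-99, Add(-20, Mul(-7, -32, 6)))) = Add(19, Mul(-99, Add(-20, 1344))) = Add(19, Mul(-99, 1324)) = Add(19, -131076) = -131057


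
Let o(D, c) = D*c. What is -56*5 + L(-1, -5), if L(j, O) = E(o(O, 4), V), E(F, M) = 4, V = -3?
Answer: -276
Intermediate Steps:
L(j, O) = 4
-56*5 + L(-1, -5) = -56*5 + 4 = -14*20 + 4 = -280 + 4 = -276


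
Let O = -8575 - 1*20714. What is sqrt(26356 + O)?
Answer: I*sqrt(2933) ≈ 54.157*I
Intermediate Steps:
O = -29289 (O = -8575 - 20714 = -29289)
sqrt(26356 + O) = sqrt(26356 - 29289) = sqrt(-2933) = I*sqrt(2933)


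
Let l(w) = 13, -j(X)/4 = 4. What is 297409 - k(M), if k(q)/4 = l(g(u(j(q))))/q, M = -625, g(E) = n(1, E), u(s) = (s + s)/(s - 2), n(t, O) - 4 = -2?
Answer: 185880677/625 ≈ 2.9741e+5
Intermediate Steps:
n(t, O) = 2 (n(t, O) = 4 - 2 = 2)
j(X) = -16 (j(X) = -4*4 = -16)
u(s) = 2*s/(-2 + s) (u(s) = (2*s)/(-2 + s) = 2*s/(-2 + s))
g(E) = 2
k(q) = 52/q (k(q) = 4*(13/q) = 52/q)
297409 - k(M) = 297409 - 52/(-625) = 297409 - 52*(-1)/625 = 297409 - 1*(-52/625) = 297409 + 52/625 = 185880677/625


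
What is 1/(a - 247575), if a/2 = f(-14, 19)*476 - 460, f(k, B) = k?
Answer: -1/261823 ≈ -3.8194e-6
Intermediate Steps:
a = -14248 (a = 2*(-14*476 - 460) = 2*(-6664 - 460) = 2*(-7124) = -14248)
1/(a - 247575) = 1/(-14248 - 247575) = 1/(-261823) = -1/261823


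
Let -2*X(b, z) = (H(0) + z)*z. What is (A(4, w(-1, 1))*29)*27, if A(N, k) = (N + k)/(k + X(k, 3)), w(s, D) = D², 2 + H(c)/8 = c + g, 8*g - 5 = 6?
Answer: 3915/4 ≈ 978.75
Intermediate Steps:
g = 11/8 (g = 5/8 + (⅛)*6 = 5/8 + ¾ = 11/8 ≈ 1.3750)
H(c) = -5 + 8*c (H(c) = -16 + 8*(c + 11/8) = -16 + 8*(11/8 + c) = -16 + (11 + 8*c) = -5 + 8*c)
X(b, z) = -z*(-5 + z)/2 (X(b, z) = -((-5 + 8*0) + z)*z/2 = -((-5 + 0) + z)*z/2 = -(-5 + z)*z/2 = -z*(-5 + z)/2)
A(N, k) = (N + k)/(3 + k) (A(N, k) = (N + k)/(k + (½)*3*(5 - 1*3)) = (N + k)/(k + (½)*3*(5 - 3)) = (N + k)/(k + (½)*3*2) = (N + k)/(k + 3) = (N + k)/(3 + k))
(A(4, w(-1, 1))*29)*27 = (((4 + 1²)/(3 + 1²))*29)*27 = (((4 + 1)/(3 + 1))*29)*27 = ((5/4)*29)*27 = (145/4)*27 = 3915/4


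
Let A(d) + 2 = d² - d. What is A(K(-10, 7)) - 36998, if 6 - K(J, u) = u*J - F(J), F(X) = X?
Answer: -32710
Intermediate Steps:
K(J, u) = 6 + J - J*u (K(J, u) = 6 - (u*J - J) = 6 - (J*u - J) = 6 - (-J + J*u) = 6 + (J - J*u) = 6 + J - J*u)
A(d) = -2 + d² - d (A(d) = -2 + (d² - d) = -2 + d² - d)
A(K(-10, 7)) - 36998 = (-2 + (6 - 10 - 1*(-10)*7)² - (6 - 10 - 1*(-10)*7)) - 36998 = (-2 + (6 - 10 + 70)² - (6 - 10 + 70)) - 36998 = (-2 + 66² - 1*66) - 36998 = (-2 + 4356 - 66) - 36998 = 4288 - 36998 = -32710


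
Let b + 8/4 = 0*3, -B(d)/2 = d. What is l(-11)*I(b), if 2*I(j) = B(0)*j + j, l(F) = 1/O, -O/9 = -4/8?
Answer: -2/9 ≈ -0.22222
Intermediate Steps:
O = 9/2 (O = -(-36)/8 = -9*(-½) = 9/2 ≈ 4.5000)
B(d) = -2*d
l(F) = 2/9 (l(F) = 1/(9/2) = 2/9)
b = -2 (b = -2 + 0*3 = -2 + 0 = -2)
I(j) = j/2 (I(j) = ((-2*0)*j + j)/2 = (0*j + j)/2 = (0 + j)/2 = j/2)
l(-11)*I(b) = 2*((½)*(-2))/9 = (2/9)*(-1) = -2/9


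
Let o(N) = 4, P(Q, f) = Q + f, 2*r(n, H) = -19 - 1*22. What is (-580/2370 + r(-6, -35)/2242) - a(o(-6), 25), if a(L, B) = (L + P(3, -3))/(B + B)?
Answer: -8870141/26567700 ≈ -0.33387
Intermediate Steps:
r(n, H) = -41/2 (r(n, H) = (-19 - 1*22)/2 = (-19 - 22)/2 = (½)*(-41) = -41/2)
a(L, B) = L/(2*B) (a(L, B) = (L + (3 - 3))/(B + B) = (L + 0)/((2*B)) = L*(1/(2*B)) = L/(2*B))
(-580/2370 + r(-6, -35)/2242) - a(o(-6), 25) = (-580/2370 - 41/2/2242) - 4/(2*25) = (-580*1/2370 - 41/2*1/2242) - 4/(2*25) = (-58/237 - 41/4484) - 1*2/25 = -269789/1062708 - 2/25 = -8870141/26567700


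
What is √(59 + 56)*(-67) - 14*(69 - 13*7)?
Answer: 308 - 67*√115 ≈ -410.50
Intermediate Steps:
√(59 + 56)*(-67) - 14*(69 - 13*7) = √115*(-67) - 14*(69 - 91) = -67*√115 - 14*(-22) = -67*√115 + 308 = 308 - 67*√115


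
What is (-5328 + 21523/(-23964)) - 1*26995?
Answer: -774609895/23964 ≈ -32324.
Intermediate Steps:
(-5328 + 21523/(-23964)) - 1*26995 = (-5328 + 21523*(-1/23964)) - 26995 = (-5328 - 21523/23964) - 26995 = -127701715/23964 - 26995 = -774609895/23964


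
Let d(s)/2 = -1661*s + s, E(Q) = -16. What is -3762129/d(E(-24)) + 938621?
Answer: 49855785391/53120 ≈ 9.3855e+5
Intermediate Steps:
d(s) = -3320*s (d(s) = 2*(-1661*s + s) = 2*(-1660*s) = -3320*s)
-3762129/d(E(-24)) + 938621 = -3762129/((-3320*(-16))) + 938621 = -3762129/53120 + 938621 = 49855785391/53120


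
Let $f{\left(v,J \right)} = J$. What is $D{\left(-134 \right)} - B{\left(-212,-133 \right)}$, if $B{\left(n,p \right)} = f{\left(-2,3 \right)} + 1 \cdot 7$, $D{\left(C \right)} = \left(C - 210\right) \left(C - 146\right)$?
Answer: $96310$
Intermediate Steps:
$D{\left(C \right)} = \left(-210 + C\right) \left(-146 + C\right)$
$B{\left(n,p \right)} = 10$ ($B{\left(n,p \right)} = 3 + 1 \cdot 7 = 3 + 7 = 10$)
$D{\left(-134 \right)} - B{\left(-212,-133 \right)} = \left(30660 + \left(-134\right)^{2} - -47704\right) - 10 = \left(30660 + 17956 + 47704\right) - 10 = 96320 - 10 = 96310$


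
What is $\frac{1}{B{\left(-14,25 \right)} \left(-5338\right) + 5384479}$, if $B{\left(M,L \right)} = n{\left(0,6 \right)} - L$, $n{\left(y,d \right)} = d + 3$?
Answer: $\frac{1}{5469887} \approx 1.8282 \cdot 10^{-7}$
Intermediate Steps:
$n{\left(y,d \right)} = 3 + d$
$B{\left(M,L \right)} = 9 - L$ ($B{\left(M,L \right)} = \left(3 + 6\right) - L = 9 - L$)
$\frac{1}{B{\left(-14,25 \right)} \left(-5338\right) + 5384479} = \frac{1}{\left(9 - 25\right) \left(-5338\right) + 5384479} = \frac{1}{\left(-16\right) \left(-5338\right) + 5384479} = \frac{1}{85408 + 5384479} = \frac{1}{5469887}$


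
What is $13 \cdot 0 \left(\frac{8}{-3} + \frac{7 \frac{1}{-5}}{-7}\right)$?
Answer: $0$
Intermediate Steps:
$13 \cdot 0 \left(\frac{8}{-3} + \frac{7 \frac{1}{-5}}{-7}\right) = 0 \left(8 \left(- \frac{1}{3}\right) + 7 \left(- \frac{1}{5}\right) \left(- \frac{1}{7}\right)\right) = 0 \left(- \frac{8}{3} - - \frac{1}{5}\right) = 0 \left(- \frac{8}{3} + \frac{1}{5}\right) = 0 \left(- \frac{37}{15}\right) = 0$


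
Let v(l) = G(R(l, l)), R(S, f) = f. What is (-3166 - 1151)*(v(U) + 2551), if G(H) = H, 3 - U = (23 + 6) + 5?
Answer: -10878840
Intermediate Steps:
U = -31 (U = 3 - ((23 + 6) + 5) = 3 - (29 + 5) = 3 - 1*34 = 3 - 34 = -31)
v(l) = l
(-3166 - 1151)*(v(U) + 2551) = (-3166 - 1151)*(-31 + 2551) = -4317*2520 = -10878840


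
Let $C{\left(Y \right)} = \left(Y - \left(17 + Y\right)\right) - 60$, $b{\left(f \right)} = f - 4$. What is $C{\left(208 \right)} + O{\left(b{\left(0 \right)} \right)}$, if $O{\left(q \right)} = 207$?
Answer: $130$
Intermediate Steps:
$b{\left(f \right)} = -4 + f$
$C{\left(Y \right)} = -77$ ($C{\left(Y \right)} = \left(Y - \left(17 + Y\right)\right) - 60 = -17 - 60 = -77$)
$C{\left(208 \right)} + O{\left(b{\left(0 \right)} \right)} = -77 + 207 = 130$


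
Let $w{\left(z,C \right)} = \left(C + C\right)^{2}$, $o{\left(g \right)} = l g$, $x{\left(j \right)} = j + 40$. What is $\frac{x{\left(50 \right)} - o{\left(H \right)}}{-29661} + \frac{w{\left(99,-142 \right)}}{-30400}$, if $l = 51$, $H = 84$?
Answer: $- \frac{47184167}{18785300} \approx -2.5118$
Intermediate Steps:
$x{\left(j \right)} = 40 + j$
$o{\left(g \right)} = 51 g$
$w{\left(z,C \right)} = 4 C^{2}$ ($w{\left(z,C \right)} = \left(2 C\right)^{2} = 4 C^{2}$)
$\frac{x{\left(50 \right)} - o{\left(H \right)}}{-29661} + \frac{w{\left(99,-142 \right)}}{-30400} = \frac{\left(40 + 50\right) - 51 \cdot 84}{-29661} + \frac{4 \left(-142\right)^{2}}{-30400} = \left(90 - 4284\right) \left(- \frac{1}{29661}\right) + 4 \cdot 20164 \left(- \frac{1}{30400}\right) = \left(90 - 4284\right) \left(- \frac{1}{29661}\right) + 80656 \left(- \frac{1}{30400}\right) = \left(-4194\right) \left(- \frac{1}{29661}\right) - \frac{5041}{1900} = \frac{1398}{9887} - \frac{5041}{1900} = - \frac{47184167}{18785300}$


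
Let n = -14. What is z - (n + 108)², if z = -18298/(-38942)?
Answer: -172036607/19471 ≈ -8835.5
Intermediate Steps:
z = 9149/19471 (z = -18298*(-1/38942) = 9149/19471 ≈ 0.46988)
z - (n + 108)² = 9149/19471 - (-14 + 108)² = 9149/19471 - 1*94² = 9149/19471 - 1*8836 = 9149/19471 - 8836 = -172036607/19471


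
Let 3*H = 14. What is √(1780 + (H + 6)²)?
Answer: 2*√4261/3 ≈ 43.518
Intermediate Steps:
H = 14/3 (H = (⅓)*14 = 14/3 ≈ 4.6667)
√(1780 + (H + 6)²) = √(1780 + (14/3 + 6)²) = √(1780 + (32/3)²) = √(1780 + 1024/9) = √(17044/9) = 2*√4261/3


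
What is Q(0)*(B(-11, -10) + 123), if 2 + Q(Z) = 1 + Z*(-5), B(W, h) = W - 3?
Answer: -109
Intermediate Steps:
B(W, h) = -3 + W
Q(Z) = -1 - 5*Z (Q(Z) = -2 + (1 + Z*(-5)) = -2 + (1 - 5*Z) = -1 - 5*Z)
Q(0)*(B(-11, -10) + 123) = (-1 - 5*0)*((-3 - 11) + 123) = (-1 + 0)*(-14 + 123) = -1*109 = -109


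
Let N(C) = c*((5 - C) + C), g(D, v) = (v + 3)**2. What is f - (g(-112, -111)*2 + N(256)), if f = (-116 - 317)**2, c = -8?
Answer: 164201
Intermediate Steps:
g(D, v) = (3 + v)**2
N(C) = -40 (N(C) = -8*((5 - C) + C) = -8*5 = -40)
f = 187489 (f = (-433)**2 = 187489)
f - (g(-112, -111)*2 + N(256)) = 187489 - ((3 - 111)**2*2 - 40) = 187489 - ((-108)**2*2 - 40) = 187489 - (11664*2 - 40) = 187489 - (23328 - 40) = 187489 - 1*23288 = 187489 - 23288 = 164201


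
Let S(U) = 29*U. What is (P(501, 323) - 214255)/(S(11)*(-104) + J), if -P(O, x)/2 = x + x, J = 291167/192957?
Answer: 41591302479/6401250265 ≈ 6.4974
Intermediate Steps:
J = 291167/192957 (J = 291167*(1/192957) = 291167/192957 ≈ 1.5090)
P(O, x) = -4*x (P(O, x) = -2*(x + x) = -4*x)
(P(501, 323) - 214255)/(S(11)*(-104) + J) = (-4*323 - 214255)/((29*11)*(-104) + 291167/192957) = (-1292 - 214255)/(319*(-104) + 291167/192957) = -215547/(-33176 + 291167/192957) = -215547/(-6401250265/192957) = -215547*(-192957/6401250265) = 41591302479/6401250265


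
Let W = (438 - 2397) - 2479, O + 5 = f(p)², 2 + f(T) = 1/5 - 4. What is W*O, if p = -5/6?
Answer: -3177608/25 ≈ -1.2710e+5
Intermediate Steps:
p = -⅚ (p = -5*⅙ = -⅚ ≈ -0.83333)
f(T) = -29/5 (f(T) = -2 + (1/5 - 4) = -2 + (⅕ - 4) = -2 - 19/5 = -29/5)
O = 716/25 (O = -5 + (-29/5)² = -5 + 841/25 = 716/25 ≈ 28.640)
W = -4438 (W = -1959 - 2479 = -4438)
W*O = -4438*716/25 = -3177608/25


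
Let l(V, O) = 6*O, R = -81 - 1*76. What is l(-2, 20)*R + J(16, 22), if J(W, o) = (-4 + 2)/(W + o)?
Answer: -357961/19 ≈ -18840.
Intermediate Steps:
R = -157 (R = -81 - 76 = -157)
J(W, o) = -2/(W + o)
l(-2, 20)*R + J(16, 22) = (6*20)*(-157) - 2/(16 + 22) = 120*(-157) - 2/38 = -18840 - 2*1/38 = -18840 - 1/19 = -357961/19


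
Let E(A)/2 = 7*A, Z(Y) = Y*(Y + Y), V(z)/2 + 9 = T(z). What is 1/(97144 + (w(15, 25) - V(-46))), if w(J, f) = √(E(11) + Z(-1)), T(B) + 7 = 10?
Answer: 24289/2359822045 - √39/4719644090 ≈ 1.0291e-5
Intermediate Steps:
T(B) = 3 (T(B) = -7 + 10 = 3)
V(z) = -12 (V(z) = -18 + 2*3 = -18 + 6 = -12)
Z(Y) = 2*Y² (Z(Y) = Y*(2*Y) = 2*Y²)
E(A) = 14*A (E(A) = 2*(7*A) = 14*A)
w(J, f) = 2*√39 (w(J, f) = √(14*11 + 2*(-1)²) = √(154 + 2*1) = √(154 + 2) = √156 = 2*√39)
1/(97144 + (w(15, 25) - V(-46))) = 1/(97144 + (2*√39 - 1*(-12))) = 1/(97144 + (2*√39 + 12)) = 1/(97144 + (12 + 2*√39)) = 1/(97156 + 2*√39)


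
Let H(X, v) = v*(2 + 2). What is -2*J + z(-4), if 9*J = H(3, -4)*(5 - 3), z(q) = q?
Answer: 28/9 ≈ 3.1111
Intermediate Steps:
H(X, v) = 4*v (H(X, v) = v*4 = 4*v)
J = -32/9 (J = ((4*(-4))*(5 - 3))/9 = (-16*2)/9 = (⅑)*(-32) = -32/9 ≈ -3.5556)
-2*J + z(-4) = -2*(-32/9) - 4 = 64/9 - 4 = 28/9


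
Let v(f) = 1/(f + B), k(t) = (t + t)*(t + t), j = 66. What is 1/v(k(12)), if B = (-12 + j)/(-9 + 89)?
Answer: 23067/40 ≈ 576.67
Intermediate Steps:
B = 27/40 (B = (-12 + 66)/(-9 + 89) = 54/80 = 54*(1/80) = 27/40 ≈ 0.67500)
k(t) = 4*t² (k(t) = (2*t)*(2*t) = 4*t²)
v(f) = 1/(27/40 + f) (v(f) = 1/(f + 27/40) = 1/(27/40 + f))
1/v(k(12)) = 1/(40/(27 + 40*(4*12²))) = 1/(40/(27 + 40*(4*144))) = 1/(40/(27 + 40*576)) = 1/(40/(27 + 23040)) = 1/(40/23067) = 23067/40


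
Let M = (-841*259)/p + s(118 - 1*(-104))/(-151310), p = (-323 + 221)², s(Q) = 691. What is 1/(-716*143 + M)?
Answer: -787114620/80607574403587 ≈ -9.7648e-6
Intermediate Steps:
p = 10404 (p = (-102)² = 10404)
M = -16482691027/787114620 (M = -841*259/10404 + 691/(-151310) = -217819*1/10404 + 691*(-1/151310) = -217819/10404 - 691/151310 = -16482691027/787114620 ≈ -20.941)
1/(-716*143 + M) = 1/(-716*143 - 16482691027/787114620) = 1/(-102388 - 16482691027/787114620) = 1/(-80607574403587/787114620) = -787114620/80607574403587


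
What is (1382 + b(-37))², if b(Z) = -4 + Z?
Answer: 1798281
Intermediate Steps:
(1382 + b(-37))² = (1382 + (-4 - 37))² = (1382 - 41)² = 1341² = 1798281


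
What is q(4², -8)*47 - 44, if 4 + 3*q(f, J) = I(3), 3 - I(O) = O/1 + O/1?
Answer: -461/3 ≈ -153.67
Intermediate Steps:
I(O) = 3 - 2*O (I(O) = 3 - (O/1 + O/1) = 3 - (O*1 + O*1) = 3 - (O + O) = 3 - 2*O)
q(f, J) = -7/3 (q(f, J) = -4/3 + (3 - 2*3)/3 = -4/3 + (3 - 6)/3 = -4/3 + (⅓)*(-3) = -4/3 - 1 = -7/3)
q(4², -8)*47 - 44 = -7/3*47 - 44 = -329/3 - 44 = -461/3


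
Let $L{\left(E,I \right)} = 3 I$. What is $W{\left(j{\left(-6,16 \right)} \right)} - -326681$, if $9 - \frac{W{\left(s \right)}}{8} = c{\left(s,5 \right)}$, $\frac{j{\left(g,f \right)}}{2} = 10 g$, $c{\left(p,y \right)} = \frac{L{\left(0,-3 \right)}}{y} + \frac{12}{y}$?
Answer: $\frac{1633741}{5} \approx 3.2675 \cdot 10^{5}$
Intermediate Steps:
$c{\left(p,y \right)} = \frac{3}{y}$ ($c{\left(p,y \right)} = \frac{3 \left(-3\right)}{y} + \frac{12}{y} = - \frac{9}{y} + \frac{12}{y} = \frac{3}{y}$)
$j{\left(g,f \right)} = 20 g$ ($j{\left(g,f \right)} = 2 \cdot 10 g = 20 g$)
$W{\left(s \right)} = \frac{336}{5}$ ($W{\left(s \right)} = 72 - 8 \cdot \frac{3}{5} = 72 - 8 \cdot 3 \cdot \frac{1}{5} = 72 - \frac{24}{5} = \frac{336}{5}$)
$W{\left(j{\left(-6,16 \right)} \right)} - -326681 = \frac{336}{5} - -326681 = \frac{336}{5} + 326681 = \frac{1633741}{5}$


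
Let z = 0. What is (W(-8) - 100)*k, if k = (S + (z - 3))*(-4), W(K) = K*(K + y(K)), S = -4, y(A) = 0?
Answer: -1008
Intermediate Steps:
W(K) = K² (W(K) = K*(K + 0) = K*K = K²)
k = 28 (k = (-4 + (0 - 3))*(-4) = (-4 - 3)*(-4) = -7*(-4) = 28)
(W(-8) - 100)*k = ((-8)² - 100)*28 = (64 - 100)*28 = -36*28 = -1008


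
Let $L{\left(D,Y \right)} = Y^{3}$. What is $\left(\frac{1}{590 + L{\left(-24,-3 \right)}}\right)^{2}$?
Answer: $\frac{1}{316969} \approx 3.1549 \cdot 10^{-6}$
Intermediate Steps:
$\left(\frac{1}{590 + L{\left(-24,-3 \right)}}\right)^{2} = \left(\frac{1}{590 + \left(-3\right)^{3}}\right)^{2} = \left(\frac{1}{590 - 27}\right)^{2} = \left(\frac{1}{563}\right)^{2} = \frac{1}{316969}$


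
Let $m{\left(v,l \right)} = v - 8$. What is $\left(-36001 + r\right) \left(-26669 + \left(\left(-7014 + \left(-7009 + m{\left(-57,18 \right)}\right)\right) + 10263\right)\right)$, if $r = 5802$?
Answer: $920888306$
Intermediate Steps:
$m{\left(v,l \right)} = -8 + v$
$\left(-36001 + r\right) \left(-26669 + \left(\left(-7014 + \left(-7009 + m{\left(-57,18 \right)}\right)\right) + 10263\right)\right) = \left(-36001 + 5802\right) \left(-26669 + \left(\left(-7014 - 7074\right) + 10263\right)\right) = - 30199 \left(-26669 + \left(\left(-7014 - 7074\right) + 10263\right)\right) = - 30199 \left(-26669 + \left(-14088 + 10263\right)\right) = - 30199 \left(-26669 - 3825\right) = \left(-30199\right) \left(-30494\right) = 920888306$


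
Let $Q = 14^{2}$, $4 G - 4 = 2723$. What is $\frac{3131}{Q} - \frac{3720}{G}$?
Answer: $\frac{1873919}{178164} \approx 10.518$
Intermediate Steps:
$G = \frac{2727}{4}$ ($G = 1 + \frac{1}{4} \cdot 2723 = 1 + \frac{2723}{4} = \frac{2727}{4} \approx 681.75$)
$Q = 196$
$\frac{3131}{Q} - \frac{3720}{G} = \frac{3131}{196} - \frac{3720}{\frac{2727}{4}} = 3131 \cdot \frac{1}{196} - \frac{4960}{909} = \frac{3131}{196} - \frac{4960}{909} = \frac{1873919}{178164}$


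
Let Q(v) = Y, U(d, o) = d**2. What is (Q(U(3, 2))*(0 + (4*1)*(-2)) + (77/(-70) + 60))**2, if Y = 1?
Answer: 259081/100 ≈ 2590.8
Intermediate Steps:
Q(v) = 1
(Q(U(3, 2))*(0 + (4*1)*(-2)) + (77/(-70) + 60))**2 = (1*(0 + (4*1)*(-2)) + (77/(-70) + 60))**2 = (1*(0 + 4*(-2)) + (77*(-1/70) + 60))**2 = (1*(0 - 8) + (-11/10 + 60))**2 = (1*(-8) + 589/10)**2 = (-8 + 589/10)**2 = (509/10)**2 = 259081/100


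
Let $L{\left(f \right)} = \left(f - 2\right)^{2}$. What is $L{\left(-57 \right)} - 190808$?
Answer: $-187327$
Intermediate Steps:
$L{\left(f \right)} = \left(-2 + f\right)^{2}$
$L{\left(-57 \right)} - 190808 = \left(-2 - 57\right)^{2} - 190808 = \left(-59\right)^{2} - 190808 = 3481 - 190808 = -187327$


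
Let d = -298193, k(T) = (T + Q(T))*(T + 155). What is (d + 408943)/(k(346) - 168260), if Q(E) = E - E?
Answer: 55375/2543 ≈ 21.775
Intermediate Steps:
Q(E) = 0
k(T) = T*(155 + T) (k(T) = (T + 0)*(T + 155) = T*(155 + T))
(d + 408943)/(k(346) - 168260) = (-298193 + 408943)/(346*(155 + 346) - 168260) = 110750/(346*501 - 168260) = 110750/(173346 - 168260) = 110750/5086 = 110750*(1/5086) = 55375/2543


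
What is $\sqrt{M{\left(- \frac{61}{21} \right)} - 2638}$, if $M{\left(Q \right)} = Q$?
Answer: $\frac{i \sqrt{1164639}}{21} \approx 51.39 i$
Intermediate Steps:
$\sqrt{M{\left(- \frac{61}{21} \right)} - 2638} = \sqrt{- \frac{61}{21} - 2638} = \sqrt{- \frac{55459}{21}} = \frac{i \sqrt{1164639}}{21}$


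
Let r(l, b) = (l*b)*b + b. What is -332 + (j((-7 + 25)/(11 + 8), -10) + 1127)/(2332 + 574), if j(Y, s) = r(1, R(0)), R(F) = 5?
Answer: -963635/2906 ≈ -331.60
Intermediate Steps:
r(l, b) = b + l*b**2 (r(l, b) = (b*l)*b + b = l*b**2 + b = b + l*b**2)
j(Y, s) = 30 (j(Y, s) = 5*(1 + 5*1) = 5*(1 + 5) = 5*6 = 30)
-332 + (j((-7 + 25)/(11 + 8), -10) + 1127)/(2332 + 574) = -332 + (30 + 1127)/(2332 + 574) = -332 + 1157/2906 = -963635/2906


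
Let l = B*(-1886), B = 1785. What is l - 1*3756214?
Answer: -7122724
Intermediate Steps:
l = -3366510 (l = 1785*(-1886) = -3366510)
l - 1*3756214 = -3366510 - 1*3756214 = -3366510 - 3756214 = -7122724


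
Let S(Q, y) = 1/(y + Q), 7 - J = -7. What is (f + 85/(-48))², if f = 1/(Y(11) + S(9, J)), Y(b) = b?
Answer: 104919049/37161216 ≈ 2.8233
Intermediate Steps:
J = 14 (J = 7 - 1*(-7) = 7 + 7 = 14)
S(Q, y) = 1/(Q + y)
f = 23/254 (f = 1/(11 + 1/(9 + 14)) = 1/(11 + 1/23) = 1/(254/23) = 23/254 ≈ 0.090551)
(f + 85/(-48))² = (23/254 + 85/(-48))² = (23/254 + 85*(-1/48))² = (23/254 - 85/48)² = (-10243/6096)² = 104919049/37161216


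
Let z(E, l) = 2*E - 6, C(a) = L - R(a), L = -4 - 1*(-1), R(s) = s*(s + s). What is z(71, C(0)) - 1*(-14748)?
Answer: 14884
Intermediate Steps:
R(s) = 2*s**2 (R(s) = s*(2*s) = 2*s**2)
L = -3 (L = -4 + 1 = -3)
C(a) = -3 - 2*a**2
z(E, l) = -6 + 2*E
z(71, C(0)) - 1*(-14748) = (-6 + 2*71) - 1*(-14748) = (-6 + 142) + 14748 = 136 + 14748 = 14884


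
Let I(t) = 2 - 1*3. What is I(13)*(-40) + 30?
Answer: 70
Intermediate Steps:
I(t) = -1 (I(t) = 2 - 3 = -1)
I(13)*(-40) + 30 = -1*(-40) + 30 = 40 + 30 = 70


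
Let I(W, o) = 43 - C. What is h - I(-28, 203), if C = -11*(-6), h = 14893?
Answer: 14916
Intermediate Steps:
C = 66
I(W, o) = -23 (I(W, o) = 43 - 1*66 = 43 - 66 = -23)
h - I(-28, 203) = 14893 - 1*(-23) = 14893 + 23 = 14916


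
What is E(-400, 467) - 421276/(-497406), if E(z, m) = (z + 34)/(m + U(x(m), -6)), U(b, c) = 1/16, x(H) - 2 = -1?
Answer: 39231002/619519173 ≈ 0.063325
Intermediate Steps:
x(H) = 1 (x(H) = 2 - 1 = 1)
U(b, c) = 1/16
E(z, m) = (34 + z)/(1/16 + m) (E(z, m) = (z + 34)/(m + 1/16) = (34 + z)/(1/16 + m))
E(-400, 467) - 421276/(-497406) = 16*(34 - 400)/(1 + 16*467) - 421276/(-497406) = 16*(-366)/(1 + 7472) - 421276*(-1)/497406 = 16*(-366)/7473 - 1*(-210638/248703) = 16*(1/7473)*(-366) + 210638/248703 = -1952/2491 + 210638/248703 = 39231002/619519173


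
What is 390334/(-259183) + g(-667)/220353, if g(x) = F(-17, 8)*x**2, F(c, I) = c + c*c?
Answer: 31277673798962/57111751599 ≈ 547.66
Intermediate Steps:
F(c, I) = c + c**2
g(x) = 272*x**2 (g(x) = (-17*(1 - 17))*x**2 = (-17*(-16))*x**2 = 272*x**2)
390334/(-259183) + g(-667)/220353 = 390334/(-259183) + (272*(-667)**2)/220353 = 390334*(-1/259183) + (272*444889)*(1/220353) = -390334/259183 + 121009808*(1/220353) = -390334/259183 + 121009808/220353 = 31277673798962/57111751599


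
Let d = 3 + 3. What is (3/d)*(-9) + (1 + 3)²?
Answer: 23/2 ≈ 11.500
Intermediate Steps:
d = 6
(3/d)*(-9) + (1 + 3)² = (3/6)*(-9) + (1 + 3)² = (3*(⅙))*(-9) + 4² = (½)*(-9) + 16 = -9/2 + 16 = 23/2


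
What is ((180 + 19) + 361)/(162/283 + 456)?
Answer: 15848/12921 ≈ 1.2265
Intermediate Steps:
((180 + 19) + 361)/(162/283 + 456) = (199 + 361)/(162*(1/283) + 456) = 560/(162/283 + 456) = 560/(129210/283) = 560*(283/129210) = 15848/12921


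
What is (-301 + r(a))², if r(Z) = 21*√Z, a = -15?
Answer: 83986 - 12642*I*√15 ≈ 83986.0 - 48962.0*I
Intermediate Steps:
(-301 + r(a))² = (-301 + 21*√(-15))² = (-301 + 21*(I*√15))² = (-301 + 21*I*√15)²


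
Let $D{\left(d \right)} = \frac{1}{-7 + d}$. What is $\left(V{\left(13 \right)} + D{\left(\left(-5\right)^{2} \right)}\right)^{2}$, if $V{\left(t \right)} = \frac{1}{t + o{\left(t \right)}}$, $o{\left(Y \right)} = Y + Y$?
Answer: $\frac{361}{54756} \approx 0.0065929$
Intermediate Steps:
$o{\left(Y \right)} = 2 Y$
$V{\left(t \right)} = \frac{1}{3 t}$ ($V{\left(t \right)} = \frac{1}{t + 2 t} = \frac{1}{3 t}$)
$\left(V{\left(13 \right)} + D{\left(\left(-5\right)^{2} \right)}\right)^{2} = \left(\frac{1}{3 \cdot 13} + \frac{1}{-7 + \left(-5\right)^{2}}\right)^{2} = \left(\frac{1}{3} \cdot \frac{1}{13} + \frac{1}{-7 + 25}\right)^{2} = \left(\frac{1}{39} + \frac{1}{18}\right)^{2} = \left(\frac{19}{234}\right)^{2} = \frac{361}{54756}$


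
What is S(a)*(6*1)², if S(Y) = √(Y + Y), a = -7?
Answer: 36*I*√14 ≈ 134.7*I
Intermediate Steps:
S(Y) = √2*√Y (S(Y) = √(2*Y) = √2*√Y)
S(a)*(6*1)² = (√2*√(-7))*(6*1)² = (√2*(I*√7))*6² = (I*√14)*36 = 36*I*√14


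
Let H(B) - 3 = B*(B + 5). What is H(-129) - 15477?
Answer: 522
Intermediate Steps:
H(B) = 3 + B*(5 + B) (H(B) = 3 + B*(B + 5) = 3 + B*(5 + B))
H(-129) - 15477 = (3 + (-129)² + 5*(-129)) - 15477 = (3 + 16641 - 645) - 15477 = 15999 - 15477 = 522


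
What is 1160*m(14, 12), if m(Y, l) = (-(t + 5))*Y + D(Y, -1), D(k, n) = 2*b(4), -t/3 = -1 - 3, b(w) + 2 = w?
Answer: -271440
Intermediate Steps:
b(w) = -2 + w
t = 12 (t = -3*(-1 - 3) = -3*(-4) = 12)
D(k, n) = 4 (D(k, n) = 2*(-2 + 4) = 2*2 = 4)
m(Y, l) = 4 - 17*Y (m(Y, l) = (-(12 + 5))*Y + 4 = (-1*17)*Y + 4 = -17*Y + 4 = 4 - 17*Y)
1160*m(14, 12) = 1160*(4 - 17*14) = 1160*(4 - 238) = 1160*(-234) = -271440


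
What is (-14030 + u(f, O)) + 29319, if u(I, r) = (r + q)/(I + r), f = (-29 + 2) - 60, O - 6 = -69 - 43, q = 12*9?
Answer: 2950775/193 ≈ 15289.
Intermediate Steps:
q = 108
O = -106 (O = 6 + (-69 - 43) = 6 - 112 = -106)
f = -87 (f = -27 - 60 = -87)
u(I, r) = (108 + r)/(I + r) (u(I, r) = (r + 108)/(I + r) = (108 + r)/(I + r))
(-14030 + u(f, O)) + 29319 = (-14030 + (108 - 106)/(-87 - 106)) + 29319 = (-14030 + 2/(-193)) + 29319 = (-14030 - 1/193*2) + 29319 = (-14030 - 2/193) + 29319 = -2707792/193 + 29319 = 2950775/193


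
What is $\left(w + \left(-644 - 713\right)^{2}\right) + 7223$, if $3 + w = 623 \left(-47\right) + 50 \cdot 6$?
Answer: $1819688$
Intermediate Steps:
$w = -28984$ ($w = -3 + \left(623 \left(-47\right) + 50 \cdot 6\right) = -3 + \left(-29281 + 300\right) = -3 - 28981 = -28984$)
$\left(w + \left(-644 - 713\right)^{2}\right) + 7223 = \left(-28984 + \left(-644 - 713\right)^{2}\right) + 7223 = \left(-28984 + \left(-1357\right)^{2}\right) + 7223 = \left(-28984 + 1841449\right) + 7223 = 1812465 + 7223 = 1819688$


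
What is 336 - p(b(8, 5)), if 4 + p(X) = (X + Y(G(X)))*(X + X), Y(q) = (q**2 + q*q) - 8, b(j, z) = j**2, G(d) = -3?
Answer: -9132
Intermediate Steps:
Y(q) = -8 + 2*q**2 (Y(q) = (q**2 + q**2) - 8 = 2*q**2 - 8 = -8 + 2*q**2)
p(X) = -4 + 2*X*(10 + X) (p(X) = -4 + (X + (-8 + 2*(-3)**2))*(X + X) = -4 + (X + (-8 + 2*9))*(2*X) = -4 + (X + (-8 + 18))*(2*X) = -4 + (X + 10)*(2*X) = -4 + (10 + X)*(2*X) = -4 + 2*X*(10 + X))
336 - p(b(8, 5)) = 336 - (-4 + 2*(8**2)**2 + 20*8**2) = 336 - (-4 + 2*64**2 + 20*64) = 336 - (-4 + 2*4096 + 1280) = 336 - (-4 + 8192 + 1280) = 336 - 1*9468 = 336 - 9468 = -9132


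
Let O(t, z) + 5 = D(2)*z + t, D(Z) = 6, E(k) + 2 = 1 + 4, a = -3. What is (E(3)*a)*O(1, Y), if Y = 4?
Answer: -180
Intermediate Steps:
E(k) = 3 (E(k) = -2 + (1 + 4) = -2 + 5 = 3)
O(t, z) = -5 + t + 6*z (O(t, z) = -5 + (6*z + t) = -5 + (t + 6*z) = -5 + t + 6*z)
(E(3)*a)*O(1, Y) = (3*(-3))*(-5 + 1 + 6*4) = -9*(-5 + 1 + 24) = -9*20 = -180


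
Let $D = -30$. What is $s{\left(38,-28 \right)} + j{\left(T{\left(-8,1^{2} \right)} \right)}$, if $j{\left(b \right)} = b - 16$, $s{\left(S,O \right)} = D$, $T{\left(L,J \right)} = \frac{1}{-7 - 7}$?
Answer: $- \frac{645}{14} \approx -46.071$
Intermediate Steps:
$T{\left(L,J \right)} = - \frac{1}{14}$ ($T{\left(L,J \right)} = \frac{1}{-14} = - \frac{1}{14}$)
$s{\left(S,O \right)} = -30$
$j{\left(b \right)} = -16 + b$
$s{\left(38,-28 \right)} + j{\left(T{\left(-8,1^{2} \right)} \right)} = -30 - \frac{225}{14} = - \frac{645}{14}$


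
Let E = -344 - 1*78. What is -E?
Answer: 422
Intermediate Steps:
E = -422 (E = -344 - 78 = -422)
-E = -1*(-422) = 422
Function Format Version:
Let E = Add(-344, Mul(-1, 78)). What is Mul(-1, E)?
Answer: 422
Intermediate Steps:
E = -422 (E = Add(-344, -78) = -422)
Mul(-1, E) = Mul(-1, -422) = 422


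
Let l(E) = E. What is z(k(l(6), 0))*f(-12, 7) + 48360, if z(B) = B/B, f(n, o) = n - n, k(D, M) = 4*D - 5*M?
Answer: 48360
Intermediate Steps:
k(D, M) = -5*M + 4*D
f(n, o) = 0
z(B) = 1
z(k(l(6), 0))*f(-12, 7) + 48360 = 1*0 + 48360 = 0 + 48360 = 48360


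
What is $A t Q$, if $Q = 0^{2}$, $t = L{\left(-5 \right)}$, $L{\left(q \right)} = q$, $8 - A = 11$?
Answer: $0$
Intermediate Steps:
$A = -3$ ($A = 8 - 11 = -3$)
$t = -5$
$Q = 0$
$A t Q = \left(-3\right) \left(-5\right) 0 = 15 \cdot 0 = 0$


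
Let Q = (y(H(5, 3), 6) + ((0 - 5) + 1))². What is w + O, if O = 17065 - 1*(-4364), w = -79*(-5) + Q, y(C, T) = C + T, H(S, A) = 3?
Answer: 21849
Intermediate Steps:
Q = 25 (Q = ((3 + 6) + ((0 - 5) + 1))² = (9 + (-5 + 1))² = (9 - 4)² = 5² = 25)
w = 420 (w = -79*(-5) + 25 = 395 + 25 = 420)
O = 21429 (O = 17065 + 4364 = 21429)
w + O = 420 + 21429 = 21849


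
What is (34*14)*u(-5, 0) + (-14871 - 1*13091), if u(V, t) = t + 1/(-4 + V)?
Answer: -252134/9 ≈ -28015.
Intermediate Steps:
(34*14)*u(-5, 0) + (-14871 - 1*13091) = (34*14)*((1 - 4*0 - 5*0)/(-4 - 5)) + (-14871 - 1*13091) = 476*((1 + 0 + 0)/(-9)) + (-14871 - 13091) = 476*(-⅑*1) - 27962 = 476*(-⅑) - 27962 = -476/9 - 27962 = -252134/9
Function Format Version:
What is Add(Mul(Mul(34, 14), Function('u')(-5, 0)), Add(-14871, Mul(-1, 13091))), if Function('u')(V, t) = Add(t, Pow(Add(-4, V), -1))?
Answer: Rational(-252134, 9) ≈ -28015.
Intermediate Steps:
Add(Mul(Mul(34, 14), Function('u')(-5, 0)), Add(-14871, Mul(-1, 13091))) = Add(Mul(Mul(34, 14), Mul(Pow(Add(-4, -5), -1), Add(1, Mul(-4, 0), Mul(-5, 0)))), Add(-14871, Mul(-1, 13091))) = Add(Mul(476, Mul(Pow(-9, -1), Add(1, 0, 0))), Add(-14871, -13091)) = Add(Mul(476, Mul(Rational(-1, 9), 1)), -27962) = Add(Mul(476, Rational(-1, 9)), -27962) = Add(Rational(-476, 9), -27962) = Rational(-252134, 9)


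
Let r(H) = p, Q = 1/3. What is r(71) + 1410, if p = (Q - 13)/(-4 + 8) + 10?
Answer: 8501/6 ≈ 1416.8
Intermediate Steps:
Q = ⅓ ≈ 0.33333
p = 41/6 (p = (⅓ - 13)/(-4 + 8) + 10 = -38/3/4 + 10 = -38/3*¼ + 10 = -19/6 + 10 = 41/6 ≈ 6.8333)
r(H) = 41/6
r(71) + 1410 = 41/6 + 1410 = 8501/6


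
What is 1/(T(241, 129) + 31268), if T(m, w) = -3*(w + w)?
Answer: 1/30494 ≈ 3.2793e-5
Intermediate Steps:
T(m, w) = -6*w
1/(T(241, 129) + 31268) = 1/(-6*129 + 31268) = 1/(-774 + 31268) = 1/30494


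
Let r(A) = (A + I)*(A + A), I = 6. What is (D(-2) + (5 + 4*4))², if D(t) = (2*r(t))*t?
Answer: 7225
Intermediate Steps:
r(A) = 2*A*(6 + A) (r(A) = (A + 6)*(A + A) = (6 + A)*(2*A) = 2*A*(6 + A))
D(t) = 4*t²*(6 + t) (D(t) = (2*(2*t*(6 + t)))*t = (4*t*(6 + t))*t = 4*t²*(6 + t))
(D(-2) + (5 + 4*4))² = (4*(-2)²*(6 - 2) + (5 + 4*4))² = (4*4*4 + (5 + 16))² = (64 + 21)² = 85² = 7225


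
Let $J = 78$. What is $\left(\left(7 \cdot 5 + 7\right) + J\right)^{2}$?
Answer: $14400$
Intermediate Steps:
$\left(\left(7 \cdot 5 + 7\right) + J\right)^{2} = \left(\left(7 \cdot 5 + 7\right) + 78\right)^{2} = \left(\left(35 + 7\right) + 78\right)^{2} = \left(42 + 78\right)^{2} = 120^{2} = 14400$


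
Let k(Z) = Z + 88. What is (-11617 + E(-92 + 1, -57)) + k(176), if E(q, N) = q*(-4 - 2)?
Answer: -10807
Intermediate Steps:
E(q, N) = -6*q (E(q, N) = q*(-6) = -6*q)
k(Z) = 88 + Z
(-11617 + E(-92 + 1, -57)) + k(176) = (-11617 - 6*(-92 + 1)) + (88 + 176) = (-11617 - 6*(-91)) + 264 = (-11617 + 546) + 264 = -11071 + 264 = -10807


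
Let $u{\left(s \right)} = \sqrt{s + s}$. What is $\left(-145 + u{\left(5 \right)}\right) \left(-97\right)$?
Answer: $14065 - 97 \sqrt{10} \approx 13758.0$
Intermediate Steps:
$u{\left(s \right)} = \sqrt{2} \sqrt{s}$ ($u{\left(s \right)} = \sqrt{2 s} = \sqrt{2} \sqrt{s}$)
$\left(-145 + u{\left(5 \right)}\right) \left(-97\right) = \left(-145 + \sqrt{2} \sqrt{5}\right) \left(-97\right) = \left(-145 + \sqrt{10}\right) \left(-97\right) = 14065 - 97 \sqrt{10}$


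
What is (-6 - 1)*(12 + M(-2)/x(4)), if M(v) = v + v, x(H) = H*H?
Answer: -329/4 ≈ -82.250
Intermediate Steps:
x(H) = H²
M(v) = 2*v
(-6 - 1)*(12 + M(-2)/x(4)) = (-6 - 1)*(12 + (2*(-2))/(4²)) = -7*(12 - 4/16) = -7*(12 - 4*1/16) = -7*(12 - ¼) = -7*47/4 = -329/4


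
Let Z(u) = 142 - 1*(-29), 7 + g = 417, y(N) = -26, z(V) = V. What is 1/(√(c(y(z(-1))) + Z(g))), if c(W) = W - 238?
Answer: -I*√93/93 ≈ -0.1037*I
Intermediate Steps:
g = 410 (g = -7 + 417 = 410)
Z(u) = 171 (Z(u) = 142 + 29 = 171)
c(W) = -238 + W
1/(√(c(y(z(-1))) + Z(g))) = 1/(√((-238 - 26) + 171)) = 1/(√(-264 + 171)) = 1/(√(-93)) = 1/(I*√93) = -I*√93/93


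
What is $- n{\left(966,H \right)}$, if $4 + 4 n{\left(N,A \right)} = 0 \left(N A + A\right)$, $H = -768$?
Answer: $1$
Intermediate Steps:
$n{\left(N,A \right)} = -1$ ($n{\left(N,A \right)} = -1 + \frac{0 \left(N A + A\right)}{4} = -1 + \frac{0 \left(A N + A\right)}{4} = -1 + \frac{0 \left(A + A N\right)}{4} = -1 + \frac{1}{4} \cdot 0 = -1 + 0 = -1$)
$- n{\left(966,H \right)} = \left(-1\right) \left(-1\right) = 1$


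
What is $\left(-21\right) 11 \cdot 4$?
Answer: $-924$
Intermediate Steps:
$\left(-21\right) 11 \cdot 4 = \left(-231\right) 4 = -924$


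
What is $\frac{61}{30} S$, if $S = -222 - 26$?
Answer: $- \frac{7564}{15} \approx -504.27$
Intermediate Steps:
$S = -248$
$\frac{61}{30} S = \frac{61}{30} \left(-248\right) = - \frac{7564}{15}$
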